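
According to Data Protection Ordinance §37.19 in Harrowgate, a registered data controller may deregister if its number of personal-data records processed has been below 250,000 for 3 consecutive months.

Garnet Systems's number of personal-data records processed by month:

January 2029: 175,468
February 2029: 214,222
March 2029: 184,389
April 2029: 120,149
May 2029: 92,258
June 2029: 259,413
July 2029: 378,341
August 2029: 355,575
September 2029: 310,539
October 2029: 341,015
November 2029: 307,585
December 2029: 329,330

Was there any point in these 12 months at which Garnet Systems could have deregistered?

Months below 250,000: January 2029, February 2029, March 2029, April 2029, May 2029.
Longest run of consecutive months below the threshold: 5.
5 ≥ 3, so Garnet Systems became eligible.

Yes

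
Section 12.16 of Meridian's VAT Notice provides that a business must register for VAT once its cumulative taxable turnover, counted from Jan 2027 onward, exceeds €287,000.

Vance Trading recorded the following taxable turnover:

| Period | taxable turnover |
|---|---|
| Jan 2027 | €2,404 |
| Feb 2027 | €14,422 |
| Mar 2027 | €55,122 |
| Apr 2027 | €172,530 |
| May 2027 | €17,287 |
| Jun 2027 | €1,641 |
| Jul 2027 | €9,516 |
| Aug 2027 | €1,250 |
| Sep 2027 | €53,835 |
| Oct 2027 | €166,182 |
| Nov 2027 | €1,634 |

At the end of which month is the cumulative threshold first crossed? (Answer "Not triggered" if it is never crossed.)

Sep 2027

Through Jan 2027: €2,404
Through Feb 2027: €16,826
Through Mar 2027: €71,948
Through Apr 2027: €244,478
Through May 2027: €261,765
Through Jun 2027: €263,406
Through Jul 2027: €272,922
Through Aug 2027: €274,172
Through Sep 2027: €328,007 ← exceeds threshold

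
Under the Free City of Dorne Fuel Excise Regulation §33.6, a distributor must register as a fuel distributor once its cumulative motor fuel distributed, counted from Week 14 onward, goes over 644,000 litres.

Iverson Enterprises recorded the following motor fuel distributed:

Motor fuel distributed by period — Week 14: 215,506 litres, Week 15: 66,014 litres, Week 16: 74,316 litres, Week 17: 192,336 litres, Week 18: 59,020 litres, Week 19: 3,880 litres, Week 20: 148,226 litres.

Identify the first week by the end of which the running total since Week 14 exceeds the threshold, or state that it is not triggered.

Through Week 14: 215,506 litres
Through Week 15: 281,520 litres
Through Week 16: 355,836 litres
Through Week 17: 548,172 litres
Through Week 18: 607,192 litres
Through Week 19: 611,072 litres
Through Week 20: 759,298 litres ← exceeds threshold

Week 20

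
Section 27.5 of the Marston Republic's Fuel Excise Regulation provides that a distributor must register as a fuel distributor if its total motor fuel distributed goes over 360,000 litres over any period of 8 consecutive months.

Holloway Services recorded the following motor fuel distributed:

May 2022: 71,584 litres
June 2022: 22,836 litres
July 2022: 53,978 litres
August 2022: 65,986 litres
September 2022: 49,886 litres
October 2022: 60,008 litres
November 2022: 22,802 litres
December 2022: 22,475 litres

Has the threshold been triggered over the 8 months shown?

Total motor fuel distributed: 71,584 litres + 22,836 litres + 53,978 litres + 65,986 litres + 49,886 litres + 60,008 litres + 22,802 litres + 22,475 litres = 369,555 litres.
369,555 litres > 360,000 litres, so the threshold is exceeded.

Yes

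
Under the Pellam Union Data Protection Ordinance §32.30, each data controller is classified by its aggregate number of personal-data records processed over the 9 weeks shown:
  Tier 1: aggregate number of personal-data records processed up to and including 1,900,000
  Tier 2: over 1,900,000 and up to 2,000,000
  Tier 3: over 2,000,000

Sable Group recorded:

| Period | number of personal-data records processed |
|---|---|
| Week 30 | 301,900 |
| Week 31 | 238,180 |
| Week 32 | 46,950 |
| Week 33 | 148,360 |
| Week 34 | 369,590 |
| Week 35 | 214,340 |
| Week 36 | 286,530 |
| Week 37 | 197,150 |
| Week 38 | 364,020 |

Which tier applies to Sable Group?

Aggregate number of personal-data records processed: 301,900 + 238,180 + 46,950 + 148,360 + 369,590 + 214,340 + 286,530 + 197,150 + 364,020 = 2,167,020.
2,167,020 > 2,000,000, so Tier 3 applies.

Tier 3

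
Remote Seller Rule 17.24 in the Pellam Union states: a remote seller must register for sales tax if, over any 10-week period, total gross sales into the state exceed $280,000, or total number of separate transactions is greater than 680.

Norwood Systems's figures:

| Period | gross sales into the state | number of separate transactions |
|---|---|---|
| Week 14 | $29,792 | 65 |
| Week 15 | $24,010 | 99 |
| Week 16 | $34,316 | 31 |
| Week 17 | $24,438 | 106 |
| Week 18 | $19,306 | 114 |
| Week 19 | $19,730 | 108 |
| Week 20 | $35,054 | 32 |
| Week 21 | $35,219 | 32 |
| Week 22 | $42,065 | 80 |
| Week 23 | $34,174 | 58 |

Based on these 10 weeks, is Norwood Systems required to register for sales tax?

Total gross sales into the state: $29,792 + $24,010 + $34,316 + $24,438 + $19,306 + $19,730 + $35,054 + $35,219 + $42,065 + $34,174 = $298,104 (> $280,000).
Total number of separate transactions: 65 + 99 + 31 + 106 + 114 + 108 + 32 + 32 + 80 + 58 = 725 (> 680).
The test is 'or': at least one threshold is exceeded.

Yes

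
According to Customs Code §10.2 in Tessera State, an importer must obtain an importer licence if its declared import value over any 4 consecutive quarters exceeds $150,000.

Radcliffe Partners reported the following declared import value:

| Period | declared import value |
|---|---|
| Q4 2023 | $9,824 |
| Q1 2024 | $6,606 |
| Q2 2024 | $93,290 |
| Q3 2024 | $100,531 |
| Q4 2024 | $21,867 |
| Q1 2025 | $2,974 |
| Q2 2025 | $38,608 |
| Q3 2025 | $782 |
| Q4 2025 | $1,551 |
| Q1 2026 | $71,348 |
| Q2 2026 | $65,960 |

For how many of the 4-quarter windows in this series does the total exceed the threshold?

Q4 2023–Q3 2024: $9,824 + $6,606 + $93,290 + $100,531 = $210,251 (over)
Q1 2024–Q4 2024: $6,606 + $93,290 + $100,531 + $21,867 = $222,294 (over)
Q2 2024–Q1 2025: $93,290 + $100,531 + $21,867 + $2,974 = $218,662 (over)
Q3 2024–Q2 2025: $100,531 + $21,867 + $2,974 + $38,608 = $163,980 (over)
Q4 2024–Q3 2025: $21,867 + $2,974 + $38,608 + $782 = $64,231 (under)
Q1 2025–Q4 2025: $2,974 + $38,608 + $782 + $1,551 = $43,915 (under)
Q2 2025–Q1 2026: $38,608 + $782 + $1,551 + $71,348 = $112,289 (under)
Q3 2025–Q2 2026: $782 + $1,551 + $71,348 + $65,960 = $139,641 (under)
4 windows exceed the threshold.

4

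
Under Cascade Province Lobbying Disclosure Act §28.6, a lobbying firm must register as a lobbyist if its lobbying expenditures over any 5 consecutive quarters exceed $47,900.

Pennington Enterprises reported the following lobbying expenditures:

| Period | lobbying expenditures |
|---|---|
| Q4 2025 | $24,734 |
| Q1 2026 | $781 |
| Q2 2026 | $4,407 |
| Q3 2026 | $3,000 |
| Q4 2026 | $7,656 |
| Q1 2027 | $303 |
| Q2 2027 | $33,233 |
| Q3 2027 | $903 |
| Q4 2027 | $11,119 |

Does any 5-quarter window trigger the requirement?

Q4 2025–Q4 2026: $24,734 + $781 + $4,407 + $3,000 + $7,656 = $40,578 (under)
Q1 2026–Q1 2027: $781 + $4,407 + $3,000 + $7,656 + $303 = $16,147 (under)
Q2 2026–Q2 2027: $4,407 + $3,000 + $7,656 + $303 + $33,233 = $48,599 (over)
Q3 2026–Q3 2027: $3,000 + $7,656 + $303 + $33,233 + $903 = $45,095 (under)
Q4 2026–Q4 2027: $7,656 + $303 + $33,233 + $903 + $11,119 = $53,214 (over)
At least one window exceeds $47,900.

Yes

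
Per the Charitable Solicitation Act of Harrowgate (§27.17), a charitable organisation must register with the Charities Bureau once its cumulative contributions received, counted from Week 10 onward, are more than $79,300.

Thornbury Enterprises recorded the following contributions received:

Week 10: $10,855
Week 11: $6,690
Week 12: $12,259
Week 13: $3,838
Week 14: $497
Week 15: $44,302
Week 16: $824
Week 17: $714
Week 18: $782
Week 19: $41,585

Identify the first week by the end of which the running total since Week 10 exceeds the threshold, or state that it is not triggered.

Through Week 10: $10,855
Through Week 11: $17,545
Through Week 12: $29,804
Through Week 13: $33,642
Through Week 14: $34,139
Through Week 15: $78,441
Through Week 16: $79,265
Through Week 17: $79,979 ← exceeds threshold

Week 17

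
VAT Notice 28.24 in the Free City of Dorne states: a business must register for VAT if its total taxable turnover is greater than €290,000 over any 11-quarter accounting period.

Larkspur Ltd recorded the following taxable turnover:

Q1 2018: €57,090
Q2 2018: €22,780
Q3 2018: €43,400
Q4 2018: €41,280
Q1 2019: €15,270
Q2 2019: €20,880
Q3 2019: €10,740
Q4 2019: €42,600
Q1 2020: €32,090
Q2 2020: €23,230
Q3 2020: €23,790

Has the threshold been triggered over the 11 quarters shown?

Total taxable turnover: €57,090 + €22,780 + €43,400 + €41,280 + €15,270 + €20,880 + €10,740 + €42,600 + €32,090 + €23,230 + €23,790 = €333,150.
€333,150 > €290,000, so the threshold is exceeded.

Yes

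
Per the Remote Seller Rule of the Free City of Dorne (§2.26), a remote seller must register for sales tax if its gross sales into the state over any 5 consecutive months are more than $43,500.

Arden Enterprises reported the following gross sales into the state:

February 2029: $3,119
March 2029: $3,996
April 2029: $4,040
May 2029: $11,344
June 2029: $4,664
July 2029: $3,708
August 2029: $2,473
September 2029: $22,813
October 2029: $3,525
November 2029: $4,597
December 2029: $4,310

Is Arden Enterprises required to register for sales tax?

February 2029–June 2029: $3,119 + $3,996 + $4,040 + $11,344 + $4,664 = $27,163 (under)
March 2029–July 2029: $3,996 + $4,040 + $11,344 + $4,664 + $3,708 = $27,752 (under)
April 2029–August 2029: $4,040 + $11,344 + $4,664 + $3,708 + $2,473 = $26,229 (under)
May 2029–September 2029: $11,344 + $4,664 + $3,708 + $2,473 + $22,813 = $45,002 (over)
June 2029–October 2029: $4,664 + $3,708 + $2,473 + $22,813 + $3,525 = $37,183 (under)
July 2029–November 2029: $3,708 + $2,473 + $22,813 + $3,525 + $4,597 = $37,116 (under)
August 2029–December 2029: $2,473 + $22,813 + $3,525 + $4,597 + $4,310 = $37,718 (under)
At least one window exceeds $43,500.

Yes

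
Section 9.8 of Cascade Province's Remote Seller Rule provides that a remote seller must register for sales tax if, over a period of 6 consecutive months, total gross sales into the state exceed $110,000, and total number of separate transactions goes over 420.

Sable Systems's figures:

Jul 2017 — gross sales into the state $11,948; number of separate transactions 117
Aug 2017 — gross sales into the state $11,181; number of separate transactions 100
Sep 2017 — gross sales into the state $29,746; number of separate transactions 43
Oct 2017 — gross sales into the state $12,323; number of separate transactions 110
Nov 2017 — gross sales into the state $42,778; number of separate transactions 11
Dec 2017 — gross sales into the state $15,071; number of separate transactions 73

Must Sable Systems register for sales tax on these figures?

Yes

Total gross sales into the state: $11,948 + $11,181 + $29,746 + $12,323 + $42,778 + $15,071 = $123,047 (> $110,000).
Total number of separate transactions: 117 + 100 + 43 + 110 + 11 + 73 = 454 (> 420).
The test is 'and': both thresholds are exceeded.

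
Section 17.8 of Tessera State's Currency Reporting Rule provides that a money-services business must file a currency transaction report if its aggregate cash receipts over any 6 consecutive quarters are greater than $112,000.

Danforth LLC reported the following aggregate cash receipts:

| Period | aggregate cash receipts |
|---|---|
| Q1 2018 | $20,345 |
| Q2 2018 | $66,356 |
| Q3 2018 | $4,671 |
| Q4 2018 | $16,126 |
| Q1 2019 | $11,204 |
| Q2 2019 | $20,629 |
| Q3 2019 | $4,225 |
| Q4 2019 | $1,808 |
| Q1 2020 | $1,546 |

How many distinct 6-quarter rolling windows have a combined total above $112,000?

2

Q1 2018–Q2 2019: $20,345 + $66,356 + $4,671 + $16,126 + $11,204 + $20,629 = $139,331 (over)
Q2 2018–Q3 2019: $66,356 + $4,671 + $16,126 + $11,204 + $20,629 + $4,225 = $123,211 (over)
Q3 2018–Q4 2019: $4,671 + $16,126 + $11,204 + $20,629 + $4,225 + $1,808 = $58,663 (under)
Q4 2018–Q1 2020: $16,126 + $11,204 + $20,629 + $4,225 + $1,808 + $1,546 = $55,538 (under)
2 windows exceed the threshold.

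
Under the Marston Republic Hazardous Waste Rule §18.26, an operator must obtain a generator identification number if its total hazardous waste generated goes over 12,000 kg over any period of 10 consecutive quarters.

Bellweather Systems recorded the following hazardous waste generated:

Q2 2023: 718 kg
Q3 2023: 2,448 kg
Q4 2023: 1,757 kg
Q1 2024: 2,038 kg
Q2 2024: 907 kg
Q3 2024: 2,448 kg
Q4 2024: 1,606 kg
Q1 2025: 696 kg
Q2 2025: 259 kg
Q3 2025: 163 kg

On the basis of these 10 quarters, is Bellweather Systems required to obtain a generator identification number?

Yes

Total hazardous waste generated: 718 kg + 2,448 kg + 1,757 kg + 2,038 kg + 907 kg + 2,448 kg + 1,606 kg + 696 kg + 259 kg + 163 kg = 13,040 kg.
13,040 kg > 12,000 kg, so the threshold is exceeded.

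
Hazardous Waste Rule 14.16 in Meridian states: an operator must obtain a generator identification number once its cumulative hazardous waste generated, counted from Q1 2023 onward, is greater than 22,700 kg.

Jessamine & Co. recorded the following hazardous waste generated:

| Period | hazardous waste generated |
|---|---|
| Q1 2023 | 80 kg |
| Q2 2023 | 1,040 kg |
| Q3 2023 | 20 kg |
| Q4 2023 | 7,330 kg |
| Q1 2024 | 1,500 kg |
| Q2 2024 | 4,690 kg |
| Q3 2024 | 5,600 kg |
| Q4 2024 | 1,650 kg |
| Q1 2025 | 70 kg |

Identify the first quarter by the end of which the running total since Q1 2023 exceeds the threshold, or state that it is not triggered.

Through Q1 2023: 80 kg
Through Q2 2023: 1,120 kg
Through Q3 2023: 1,140 kg
Through Q4 2023: 8,470 kg
Through Q1 2024: 9,970 kg
Through Q2 2024: 14,660 kg
Through Q3 2024: 20,260 kg
Through Q4 2024: 21,910 kg
Through Q1 2025: 21,980 kg
Final cumulative total 21,980 kg ≤ 22,700 kg; the threshold is never exceeded.

Not triggered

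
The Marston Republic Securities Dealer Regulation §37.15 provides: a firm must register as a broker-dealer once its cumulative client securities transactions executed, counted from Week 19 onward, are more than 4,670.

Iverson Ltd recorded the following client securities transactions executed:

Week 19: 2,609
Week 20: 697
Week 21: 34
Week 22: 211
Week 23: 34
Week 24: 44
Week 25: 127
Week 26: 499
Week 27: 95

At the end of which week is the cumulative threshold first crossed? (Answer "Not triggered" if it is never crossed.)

Not triggered

Through Week 19: 2,609
Through Week 20: 3,306
Through Week 21: 3,340
Through Week 22: 3,551
Through Week 23: 3,585
Through Week 24: 3,629
Through Week 25: 3,756
Through Week 26: 4,255
Through Week 27: 4,350
Final cumulative total 4,350 ≤ 4,670; the threshold is never exceeded.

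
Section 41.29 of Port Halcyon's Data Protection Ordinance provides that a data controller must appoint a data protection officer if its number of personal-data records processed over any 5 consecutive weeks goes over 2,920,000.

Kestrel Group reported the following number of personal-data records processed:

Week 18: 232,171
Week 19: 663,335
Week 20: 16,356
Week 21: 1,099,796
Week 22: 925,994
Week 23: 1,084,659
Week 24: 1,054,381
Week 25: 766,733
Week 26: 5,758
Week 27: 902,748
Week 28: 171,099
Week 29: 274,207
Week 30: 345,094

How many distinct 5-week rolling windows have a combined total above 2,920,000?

Week 18–Week 22: 232,171 + 663,335 + 16,356 + 1,099,796 + 925,994 = 2,937,652 (over)
Week 19–Week 23: 663,335 + 16,356 + 1,099,796 + 925,994 + 1,084,659 = 3,790,140 (over)
Week 20–Week 24: 16,356 + 1,099,796 + 925,994 + 1,084,659 + 1,054,381 = 4,181,186 (over)
Week 21–Week 25: 1,099,796 + 925,994 + 1,084,659 + 1,054,381 + 766,733 = 4,931,563 (over)
Week 22–Week 26: 925,994 + 1,084,659 + 1,054,381 + 766,733 + 5,758 = 3,837,525 (over)
Week 23–Week 27: 1,084,659 + 1,054,381 + 766,733 + 5,758 + 902,748 = 3,814,279 (over)
Week 24–Week 28: 1,054,381 + 766,733 + 5,758 + 902,748 + 171,099 = 2,900,719 (under)
Week 25–Week 29: 766,733 + 5,758 + 902,748 + 171,099 + 274,207 = 2,120,545 (under)
Week 26–Week 30: 5,758 + 902,748 + 171,099 + 274,207 + 345,094 = 1,698,906 (under)
6 windows exceed the threshold.

6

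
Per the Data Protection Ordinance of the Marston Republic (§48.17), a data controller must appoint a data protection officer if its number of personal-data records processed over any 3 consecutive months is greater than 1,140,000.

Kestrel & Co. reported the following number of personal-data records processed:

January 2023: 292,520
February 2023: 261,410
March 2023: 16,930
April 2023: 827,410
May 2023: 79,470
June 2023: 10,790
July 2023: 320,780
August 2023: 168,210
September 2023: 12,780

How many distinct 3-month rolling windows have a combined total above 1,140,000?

0

January 2023–March 2023: 292,520 + 261,410 + 16,930 = 570,860 (under)
February 2023–April 2023: 261,410 + 16,930 + 827,410 = 1,105,750 (under)
March 2023–May 2023: 16,930 + 827,410 + 79,470 = 923,810 (under)
April 2023–June 2023: 827,410 + 79,470 + 10,790 = 917,670 (under)
May 2023–July 2023: 79,470 + 10,790 + 320,780 = 411,040 (under)
June 2023–August 2023: 10,790 + 320,780 + 168,210 = 499,780 (under)
July 2023–September 2023: 320,780 + 168,210 + 12,780 = 501,770 (under)
0 windows exceed the threshold.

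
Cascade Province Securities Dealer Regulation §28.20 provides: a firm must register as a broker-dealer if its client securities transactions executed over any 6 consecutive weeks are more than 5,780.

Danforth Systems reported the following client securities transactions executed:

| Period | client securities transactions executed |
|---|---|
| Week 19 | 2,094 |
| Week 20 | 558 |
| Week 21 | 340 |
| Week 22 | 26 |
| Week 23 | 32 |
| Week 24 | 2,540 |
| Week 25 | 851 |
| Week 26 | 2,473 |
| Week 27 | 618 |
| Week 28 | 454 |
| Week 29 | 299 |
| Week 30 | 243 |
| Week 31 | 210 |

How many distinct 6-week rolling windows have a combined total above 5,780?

Week 19–Week 24: 2,094 + 558 + 340 + 26 + 32 + 2,540 = 5,590 (under)
Week 20–Week 25: 558 + 340 + 26 + 32 + 2,540 + 851 = 4,347 (under)
Week 21–Week 26: 340 + 26 + 32 + 2,540 + 851 + 2,473 = 6,262 (over)
Week 22–Week 27: 26 + 32 + 2,540 + 851 + 2,473 + 618 = 6,540 (over)
Week 23–Week 28: 32 + 2,540 + 851 + 2,473 + 618 + 454 = 6,968 (over)
Week 24–Week 29: 2,540 + 851 + 2,473 + 618 + 454 + 299 = 7,235 (over)
Week 25–Week 30: 851 + 2,473 + 618 + 454 + 299 + 243 = 4,938 (under)
Week 26–Week 31: 2,473 + 618 + 454 + 299 + 243 + 210 = 4,297 (under)
4 windows exceed the threshold.

4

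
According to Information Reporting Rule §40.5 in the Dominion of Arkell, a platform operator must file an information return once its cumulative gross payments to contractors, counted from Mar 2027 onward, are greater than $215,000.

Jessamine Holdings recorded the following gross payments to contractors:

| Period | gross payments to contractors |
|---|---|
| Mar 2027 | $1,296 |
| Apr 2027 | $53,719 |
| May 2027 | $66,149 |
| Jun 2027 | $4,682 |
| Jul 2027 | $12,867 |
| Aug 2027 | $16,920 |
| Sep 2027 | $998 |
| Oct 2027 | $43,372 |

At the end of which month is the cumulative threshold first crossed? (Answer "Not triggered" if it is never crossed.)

Not triggered

Through Mar 2027: $1,296
Through Apr 2027: $55,015
Through May 2027: $121,164
Through Jun 2027: $125,846
Through Jul 2027: $138,713
Through Aug 2027: $155,633
Through Sep 2027: $156,631
Through Oct 2027: $200,003
Final cumulative total $200,003 ≤ $215,000; the threshold is never exceeded.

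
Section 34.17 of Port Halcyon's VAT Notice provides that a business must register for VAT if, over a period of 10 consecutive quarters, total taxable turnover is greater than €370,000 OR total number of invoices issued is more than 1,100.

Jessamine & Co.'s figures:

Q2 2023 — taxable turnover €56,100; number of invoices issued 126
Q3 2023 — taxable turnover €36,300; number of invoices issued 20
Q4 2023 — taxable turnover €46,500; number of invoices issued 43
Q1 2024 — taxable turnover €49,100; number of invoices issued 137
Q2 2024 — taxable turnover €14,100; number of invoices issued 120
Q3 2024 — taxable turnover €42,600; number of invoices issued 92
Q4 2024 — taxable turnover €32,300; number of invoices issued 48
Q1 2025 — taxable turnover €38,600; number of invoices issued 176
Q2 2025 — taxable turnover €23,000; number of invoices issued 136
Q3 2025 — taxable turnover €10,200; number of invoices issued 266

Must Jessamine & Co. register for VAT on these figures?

Total taxable turnover: €56,100 + €36,300 + €46,500 + €49,100 + €14,100 + €42,600 + €32,300 + €38,600 + €23,000 + €10,200 = €348,800 (≤ €370,000).
Total number of invoices issued: 126 + 20 + 43 + 137 + 120 + 92 + 48 + 176 + 136 + 266 = 1,164 (> 1,100).
The test is 'or': at least one threshold is exceeded.

Yes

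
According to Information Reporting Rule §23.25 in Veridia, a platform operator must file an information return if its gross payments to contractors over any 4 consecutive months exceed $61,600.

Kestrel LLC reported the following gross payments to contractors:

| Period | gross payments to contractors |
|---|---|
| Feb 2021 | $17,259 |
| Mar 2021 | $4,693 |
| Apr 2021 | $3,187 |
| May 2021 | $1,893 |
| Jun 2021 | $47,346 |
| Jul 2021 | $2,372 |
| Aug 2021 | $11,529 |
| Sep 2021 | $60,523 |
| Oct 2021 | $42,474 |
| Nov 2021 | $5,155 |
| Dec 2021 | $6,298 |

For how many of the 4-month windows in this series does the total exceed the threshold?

Feb 2021–May 2021: $17,259 + $4,693 + $3,187 + $1,893 = $27,032 (under)
Mar 2021–Jun 2021: $4,693 + $3,187 + $1,893 + $47,346 = $57,119 (under)
Apr 2021–Jul 2021: $3,187 + $1,893 + $47,346 + $2,372 = $54,798 (under)
May 2021–Aug 2021: $1,893 + $47,346 + $2,372 + $11,529 = $63,140 (over)
Jun 2021–Sep 2021: $47,346 + $2,372 + $11,529 + $60,523 = $121,770 (over)
Jul 2021–Oct 2021: $2,372 + $11,529 + $60,523 + $42,474 = $116,898 (over)
Aug 2021–Nov 2021: $11,529 + $60,523 + $42,474 + $5,155 = $119,681 (over)
Sep 2021–Dec 2021: $60,523 + $42,474 + $5,155 + $6,298 = $114,450 (over)
5 windows exceed the threshold.

5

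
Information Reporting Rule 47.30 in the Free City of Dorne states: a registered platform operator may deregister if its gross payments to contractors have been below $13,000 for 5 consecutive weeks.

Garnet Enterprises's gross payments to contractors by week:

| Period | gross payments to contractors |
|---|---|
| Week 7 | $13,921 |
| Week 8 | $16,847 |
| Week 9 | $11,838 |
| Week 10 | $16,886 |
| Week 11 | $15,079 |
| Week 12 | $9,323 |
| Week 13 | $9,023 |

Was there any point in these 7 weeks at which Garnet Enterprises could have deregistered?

No

Weeks below $13,000: Week 9, Week 12, Week 13.
Longest run of consecutive weeks below the threshold: 2.
2 < 5, so Garnet Enterprises never became eligible.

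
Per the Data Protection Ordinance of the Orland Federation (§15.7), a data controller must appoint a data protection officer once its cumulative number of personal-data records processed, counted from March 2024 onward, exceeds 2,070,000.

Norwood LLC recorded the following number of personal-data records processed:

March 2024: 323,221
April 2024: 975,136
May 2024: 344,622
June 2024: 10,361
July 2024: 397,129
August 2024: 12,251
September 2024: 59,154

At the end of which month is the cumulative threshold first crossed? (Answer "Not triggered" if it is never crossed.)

September 2024

Through March 2024: 323,221
Through April 2024: 1,298,357
Through May 2024: 1,642,979
Through June 2024: 1,653,340
Through July 2024: 2,050,469
Through August 2024: 2,062,720
Through September 2024: 2,121,874 ← exceeds threshold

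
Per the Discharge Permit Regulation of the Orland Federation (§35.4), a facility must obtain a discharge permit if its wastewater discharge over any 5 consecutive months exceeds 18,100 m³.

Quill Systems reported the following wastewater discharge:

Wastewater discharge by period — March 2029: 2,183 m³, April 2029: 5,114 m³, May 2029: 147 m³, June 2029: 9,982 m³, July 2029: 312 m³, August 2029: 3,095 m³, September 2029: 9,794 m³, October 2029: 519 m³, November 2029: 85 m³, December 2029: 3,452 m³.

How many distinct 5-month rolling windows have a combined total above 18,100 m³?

March 2029–July 2029: 2,183 m³ + 5,114 m³ + 147 m³ + 9,982 m³ + 312 m³ = 17,738 m³ (under)
April 2029–August 2029: 5,114 m³ + 147 m³ + 9,982 m³ + 312 m³ + 3,095 m³ = 18,650 m³ (over)
May 2029–September 2029: 147 m³ + 9,982 m³ + 312 m³ + 3,095 m³ + 9,794 m³ = 23,330 m³ (over)
June 2029–October 2029: 9,982 m³ + 312 m³ + 3,095 m³ + 9,794 m³ + 519 m³ = 23,702 m³ (over)
July 2029–November 2029: 312 m³ + 3,095 m³ + 9,794 m³ + 519 m³ + 85 m³ = 13,805 m³ (under)
August 2029–December 2029: 3,095 m³ + 9,794 m³ + 519 m³ + 85 m³ + 3,452 m³ = 16,945 m³ (under)
3 windows exceed the threshold.

3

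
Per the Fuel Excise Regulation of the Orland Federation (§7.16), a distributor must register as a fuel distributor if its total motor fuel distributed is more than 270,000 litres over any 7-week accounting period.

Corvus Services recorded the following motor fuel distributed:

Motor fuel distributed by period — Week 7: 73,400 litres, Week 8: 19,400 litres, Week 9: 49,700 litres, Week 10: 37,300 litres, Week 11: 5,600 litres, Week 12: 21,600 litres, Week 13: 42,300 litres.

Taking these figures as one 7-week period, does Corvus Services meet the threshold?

No

Total motor fuel distributed: 73,400 litres + 19,400 litres + 49,700 litres + 37,300 litres + 5,600 litres + 21,600 litres + 42,300 litres = 249,300 litres.
249,300 litres ≤ 270,000 litres, so the threshold is not exceeded.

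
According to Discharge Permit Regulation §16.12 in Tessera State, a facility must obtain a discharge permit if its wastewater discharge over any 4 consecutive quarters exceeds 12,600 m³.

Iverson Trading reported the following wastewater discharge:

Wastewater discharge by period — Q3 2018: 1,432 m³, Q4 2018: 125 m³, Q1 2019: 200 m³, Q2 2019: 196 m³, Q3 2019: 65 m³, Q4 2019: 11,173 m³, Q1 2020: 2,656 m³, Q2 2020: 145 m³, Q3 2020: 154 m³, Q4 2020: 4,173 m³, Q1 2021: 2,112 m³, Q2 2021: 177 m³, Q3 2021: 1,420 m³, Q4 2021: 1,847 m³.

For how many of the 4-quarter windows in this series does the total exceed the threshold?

Q3 2018–Q2 2019: 1,432 m³ + 125 m³ + 200 m³ + 196 m³ = 1,953 m³ (under)
Q4 2018–Q3 2019: 125 m³ + 200 m³ + 196 m³ + 65 m³ = 586 m³ (under)
Q1 2019–Q4 2019: 200 m³ + 196 m³ + 65 m³ + 11,173 m³ = 11,634 m³ (under)
Q2 2019–Q1 2020: 196 m³ + 65 m³ + 11,173 m³ + 2,656 m³ = 14,090 m³ (over)
Q3 2019–Q2 2020: 65 m³ + 11,173 m³ + 2,656 m³ + 145 m³ = 14,039 m³ (over)
Q4 2019–Q3 2020: 11,173 m³ + 2,656 m³ + 145 m³ + 154 m³ = 14,128 m³ (over)
Q1 2020–Q4 2020: 2,656 m³ + 145 m³ + 154 m³ + 4,173 m³ = 7,128 m³ (under)
Q2 2020–Q1 2021: 145 m³ + 154 m³ + 4,173 m³ + 2,112 m³ = 6,584 m³ (under)
Q3 2020–Q2 2021: 154 m³ + 4,173 m³ + 2,112 m³ + 177 m³ = 6,616 m³ (under)
Q4 2020–Q3 2021: 4,173 m³ + 2,112 m³ + 177 m³ + 1,420 m³ = 7,882 m³ (under)
Q1 2021–Q4 2021: 2,112 m³ + 177 m³ + 1,420 m³ + 1,847 m³ = 5,556 m³ (under)
3 windows exceed the threshold.

3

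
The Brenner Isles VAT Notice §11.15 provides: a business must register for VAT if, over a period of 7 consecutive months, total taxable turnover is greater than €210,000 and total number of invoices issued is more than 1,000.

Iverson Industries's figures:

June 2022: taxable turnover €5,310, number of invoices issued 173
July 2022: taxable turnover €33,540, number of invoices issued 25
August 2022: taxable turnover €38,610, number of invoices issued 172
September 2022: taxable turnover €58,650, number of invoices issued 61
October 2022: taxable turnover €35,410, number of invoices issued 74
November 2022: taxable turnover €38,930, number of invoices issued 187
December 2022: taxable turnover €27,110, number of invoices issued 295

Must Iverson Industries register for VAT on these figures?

Total taxable turnover: €5,310 + €33,540 + €38,610 + €58,650 + €35,410 + €38,930 + €27,110 = €237,560 (> €210,000).
Total number of invoices issued: 173 + 25 + 172 + 61 + 74 + 187 + 295 = 987 (≤ 1,000).
The test is 'and': the rule requires both, and at least one is not exceeded.

No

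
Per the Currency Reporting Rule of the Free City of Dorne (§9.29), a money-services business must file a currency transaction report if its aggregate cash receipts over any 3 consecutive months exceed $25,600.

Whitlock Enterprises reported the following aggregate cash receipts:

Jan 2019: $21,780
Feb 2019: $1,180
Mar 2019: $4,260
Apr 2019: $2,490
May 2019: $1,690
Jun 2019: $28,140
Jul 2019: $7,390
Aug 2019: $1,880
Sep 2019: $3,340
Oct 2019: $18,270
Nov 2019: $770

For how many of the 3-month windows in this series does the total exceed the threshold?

Jan 2019–Mar 2019: $21,780 + $1,180 + $4,260 = $27,220 (over)
Feb 2019–Apr 2019: $1,180 + $4,260 + $2,490 = $7,930 (under)
Mar 2019–May 2019: $4,260 + $2,490 + $1,690 = $8,440 (under)
Apr 2019–Jun 2019: $2,490 + $1,690 + $28,140 = $32,320 (over)
May 2019–Jul 2019: $1,690 + $28,140 + $7,390 = $37,220 (over)
Jun 2019–Aug 2019: $28,140 + $7,390 + $1,880 = $37,410 (over)
Jul 2019–Sep 2019: $7,390 + $1,880 + $3,340 = $12,610 (under)
Aug 2019–Oct 2019: $1,880 + $3,340 + $18,270 = $23,490 (under)
Sep 2019–Nov 2019: $3,340 + $18,270 + $770 = $22,380 (under)
4 windows exceed the threshold.

4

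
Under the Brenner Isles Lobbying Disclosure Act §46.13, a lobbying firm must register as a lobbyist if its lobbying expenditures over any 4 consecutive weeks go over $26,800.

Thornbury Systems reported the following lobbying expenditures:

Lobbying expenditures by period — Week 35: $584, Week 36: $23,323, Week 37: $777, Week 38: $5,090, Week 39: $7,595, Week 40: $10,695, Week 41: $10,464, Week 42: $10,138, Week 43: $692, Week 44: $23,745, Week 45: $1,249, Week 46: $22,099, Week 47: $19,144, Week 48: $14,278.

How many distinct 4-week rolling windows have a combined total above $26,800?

Week 35–Week 38: $584 + $23,323 + $777 + $5,090 = $29,774 (over)
Week 36–Week 39: $23,323 + $777 + $5,090 + $7,595 = $36,785 (over)
Week 37–Week 40: $777 + $5,090 + $7,595 + $10,695 = $24,157 (under)
Week 38–Week 41: $5,090 + $7,595 + $10,695 + $10,464 = $33,844 (over)
Week 39–Week 42: $7,595 + $10,695 + $10,464 + $10,138 = $38,892 (over)
Week 40–Week 43: $10,695 + $10,464 + $10,138 + $692 = $31,989 (over)
Week 41–Week 44: $10,464 + $10,138 + $692 + $23,745 = $45,039 (over)
Week 42–Week 45: $10,138 + $692 + $23,745 + $1,249 = $35,824 (over)
Week 43–Week 46: $692 + $23,745 + $1,249 + $22,099 = $47,785 (over)
Week 44–Week 47: $23,745 + $1,249 + $22,099 + $19,144 = $66,237 (over)
Week 45–Week 48: $1,249 + $22,099 + $19,144 + $14,278 = $56,770 (over)
10 windows exceed the threshold.

10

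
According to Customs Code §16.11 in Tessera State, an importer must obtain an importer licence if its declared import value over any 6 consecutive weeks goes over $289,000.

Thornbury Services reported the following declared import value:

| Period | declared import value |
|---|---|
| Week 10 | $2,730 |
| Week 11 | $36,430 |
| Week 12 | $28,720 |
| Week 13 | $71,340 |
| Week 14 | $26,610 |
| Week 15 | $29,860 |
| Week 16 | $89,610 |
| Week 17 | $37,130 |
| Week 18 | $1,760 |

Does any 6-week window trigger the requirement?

Week 10–Week 15: $2,730 + $36,430 + $28,720 + $71,340 + $26,610 + $29,860 = $195,690 (under)
Week 11–Week 16: $36,430 + $28,720 + $71,340 + $26,610 + $29,860 + $89,610 = $282,570 (under)
Week 12–Week 17: $28,720 + $71,340 + $26,610 + $29,860 + $89,610 + $37,130 = $283,270 (under)
Week 13–Week 18: $71,340 + $26,610 + $29,860 + $89,610 + $37,130 + $1,760 = $256,310 (under)
No window exceeds $289,000.

No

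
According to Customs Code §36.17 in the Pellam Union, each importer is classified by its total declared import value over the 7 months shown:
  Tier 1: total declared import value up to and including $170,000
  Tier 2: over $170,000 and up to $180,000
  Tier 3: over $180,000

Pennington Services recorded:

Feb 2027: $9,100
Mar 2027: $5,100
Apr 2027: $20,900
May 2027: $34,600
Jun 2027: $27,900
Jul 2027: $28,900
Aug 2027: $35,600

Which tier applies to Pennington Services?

Tier 1

Total declared import value: $9,100 + $5,100 + $20,900 + $34,600 + $27,900 + $28,900 + $35,600 = $162,100.
$162,100 ≤ $170,000, so Tier 1 applies.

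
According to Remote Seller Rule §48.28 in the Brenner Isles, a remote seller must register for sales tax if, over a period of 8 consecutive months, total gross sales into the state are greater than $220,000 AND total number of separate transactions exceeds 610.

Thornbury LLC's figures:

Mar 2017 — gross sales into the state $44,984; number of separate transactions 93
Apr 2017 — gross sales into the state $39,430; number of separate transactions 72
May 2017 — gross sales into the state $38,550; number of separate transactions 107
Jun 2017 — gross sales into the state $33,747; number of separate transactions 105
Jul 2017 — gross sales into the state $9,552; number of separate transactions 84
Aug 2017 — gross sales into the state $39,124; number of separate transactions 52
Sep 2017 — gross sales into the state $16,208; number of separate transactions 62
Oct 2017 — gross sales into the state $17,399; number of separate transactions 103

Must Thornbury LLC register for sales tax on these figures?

Total gross sales into the state: $44,984 + $39,430 + $38,550 + $33,747 + $9,552 + $39,124 + $16,208 + $17,399 = $238,994 (> $220,000).
Total number of separate transactions: 93 + 72 + 107 + 105 + 84 + 52 + 62 + 103 = 678 (> 610).
The test is 'and': both thresholds are exceeded.

Yes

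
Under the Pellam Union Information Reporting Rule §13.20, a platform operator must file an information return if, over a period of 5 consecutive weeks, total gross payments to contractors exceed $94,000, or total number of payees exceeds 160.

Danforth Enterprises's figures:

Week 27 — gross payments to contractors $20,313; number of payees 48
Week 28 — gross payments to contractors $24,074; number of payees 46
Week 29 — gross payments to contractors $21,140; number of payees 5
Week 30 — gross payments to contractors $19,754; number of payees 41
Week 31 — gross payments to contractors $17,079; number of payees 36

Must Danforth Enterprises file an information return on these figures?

Yes

Total gross payments to contractors: $20,313 + $24,074 + $21,140 + $19,754 + $17,079 = $102,360 (> $94,000).
Total number of payees: 48 + 46 + 5 + 41 + 36 = 176 (> 160).
The test is 'or': at least one threshold is exceeded.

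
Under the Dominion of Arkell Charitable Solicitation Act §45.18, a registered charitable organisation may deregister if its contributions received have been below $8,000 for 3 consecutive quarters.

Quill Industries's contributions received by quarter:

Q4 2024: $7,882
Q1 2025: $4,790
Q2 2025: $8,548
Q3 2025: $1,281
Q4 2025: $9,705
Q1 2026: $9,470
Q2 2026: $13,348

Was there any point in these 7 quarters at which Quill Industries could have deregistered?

No

Quarters below $8,000: Q4 2024, Q1 2025, Q3 2025.
Longest run of consecutive quarters below the threshold: 2.
2 < 3, so Quill Industries never became eligible.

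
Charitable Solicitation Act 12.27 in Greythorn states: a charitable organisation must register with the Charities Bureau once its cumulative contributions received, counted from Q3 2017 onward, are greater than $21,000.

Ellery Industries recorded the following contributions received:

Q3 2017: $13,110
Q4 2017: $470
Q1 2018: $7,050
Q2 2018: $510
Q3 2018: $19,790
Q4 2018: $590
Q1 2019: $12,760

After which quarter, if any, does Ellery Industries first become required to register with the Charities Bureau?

Q2 2018

Through Q3 2017: $13,110
Through Q4 2017: $13,580
Through Q1 2018: $20,630
Through Q2 2018: $21,140 ← exceeds threshold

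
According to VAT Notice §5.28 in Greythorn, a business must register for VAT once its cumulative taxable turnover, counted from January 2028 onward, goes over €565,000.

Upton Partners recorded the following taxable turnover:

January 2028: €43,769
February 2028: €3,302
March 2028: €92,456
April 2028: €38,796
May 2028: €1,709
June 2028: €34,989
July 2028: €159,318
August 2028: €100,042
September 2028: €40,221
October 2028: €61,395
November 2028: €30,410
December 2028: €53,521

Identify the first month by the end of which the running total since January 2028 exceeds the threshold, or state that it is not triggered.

Through January 2028: €43,769
Through February 2028: €47,071
Through March 2028: €139,527
Through April 2028: €178,323
Through May 2028: €180,032
Through June 2028: €215,021
Through July 2028: €374,339
Through August 2028: €474,381
Through September 2028: €514,602
Through October 2028: €575,997 ← exceeds threshold

October 2028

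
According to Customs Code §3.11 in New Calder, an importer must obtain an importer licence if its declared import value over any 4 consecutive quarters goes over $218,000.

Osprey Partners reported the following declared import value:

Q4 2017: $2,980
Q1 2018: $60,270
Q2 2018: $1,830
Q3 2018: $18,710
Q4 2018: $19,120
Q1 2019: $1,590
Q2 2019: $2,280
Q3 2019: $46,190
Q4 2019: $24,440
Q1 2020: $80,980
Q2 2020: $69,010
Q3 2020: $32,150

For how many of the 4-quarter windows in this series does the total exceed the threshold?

1

Q4 2017–Q3 2018: $2,980 + $60,270 + $1,830 + $18,710 = $83,790 (under)
Q1 2018–Q4 2018: $60,270 + $1,830 + $18,710 + $19,120 = $99,930 (under)
Q2 2018–Q1 2019: $1,830 + $18,710 + $19,120 + $1,590 = $41,250 (under)
Q3 2018–Q2 2019: $18,710 + $19,120 + $1,590 + $2,280 = $41,700 (under)
Q4 2018–Q3 2019: $19,120 + $1,590 + $2,280 + $46,190 = $69,180 (under)
Q1 2019–Q4 2019: $1,590 + $2,280 + $46,190 + $24,440 = $74,500 (under)
Q2 2019–Q1 2020: $2,280 + $46,190 + $24,440 + $80,980 = $153,890 (under)
Q3 2019–Q2 2020: $46,190 + $24,440 + $80,980 + $69,010 = $220,620 (over)
Q4 2019–Q3 2020: $24,440 + $80,980 + $69,010 + $32,150 = $206,580 (under)
1 window exceeds the threshold.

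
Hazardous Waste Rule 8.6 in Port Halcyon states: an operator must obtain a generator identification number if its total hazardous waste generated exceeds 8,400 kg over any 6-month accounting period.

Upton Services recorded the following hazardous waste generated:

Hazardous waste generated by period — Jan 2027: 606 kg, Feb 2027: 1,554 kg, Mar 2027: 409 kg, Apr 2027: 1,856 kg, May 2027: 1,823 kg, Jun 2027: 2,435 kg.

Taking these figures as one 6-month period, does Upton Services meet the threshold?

Yes

Total hazardous waste generated: 606 kg + 1,554 kg + 409 kg + 1,856 kg + 1,823 kg + 2,435 kg = 8,683 kg.
8,683 kg > 8,400 kg, so the threshold is exceeded.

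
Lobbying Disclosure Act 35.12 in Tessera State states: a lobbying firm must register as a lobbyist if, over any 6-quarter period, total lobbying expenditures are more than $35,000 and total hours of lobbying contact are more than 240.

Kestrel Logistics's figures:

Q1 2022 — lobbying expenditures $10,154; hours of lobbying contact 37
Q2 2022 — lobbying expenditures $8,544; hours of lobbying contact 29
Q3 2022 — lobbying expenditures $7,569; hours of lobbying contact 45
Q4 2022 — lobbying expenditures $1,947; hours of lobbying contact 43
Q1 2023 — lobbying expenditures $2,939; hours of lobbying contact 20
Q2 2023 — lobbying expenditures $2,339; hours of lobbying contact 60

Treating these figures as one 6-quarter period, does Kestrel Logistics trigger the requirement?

No

Total lobbying expenditures: $10,154 + $8,544 + $7,569 + $1,947 + $2,939 + $2,339 = $33,492 (≤ $35,000).
Total hours of lobbying contact: 37 + 29 + 45 + 43 + 20 + 60 = 234 (≤ 240).
The test is 'and': the rule requires both, and at least one is not exceeded.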